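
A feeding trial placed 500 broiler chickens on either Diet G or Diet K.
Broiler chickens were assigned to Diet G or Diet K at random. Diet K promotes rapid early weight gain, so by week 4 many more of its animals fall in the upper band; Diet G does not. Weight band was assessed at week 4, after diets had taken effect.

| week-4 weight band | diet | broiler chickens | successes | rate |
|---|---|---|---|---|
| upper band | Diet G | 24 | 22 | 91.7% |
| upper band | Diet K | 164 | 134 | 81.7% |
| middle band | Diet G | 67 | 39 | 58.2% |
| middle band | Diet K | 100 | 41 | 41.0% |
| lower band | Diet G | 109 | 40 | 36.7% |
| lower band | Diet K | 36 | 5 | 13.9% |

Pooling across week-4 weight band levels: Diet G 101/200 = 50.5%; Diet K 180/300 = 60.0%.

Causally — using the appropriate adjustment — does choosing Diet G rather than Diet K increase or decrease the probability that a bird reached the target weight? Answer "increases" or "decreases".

decreases

Week-4 weight band lies on the pathway diet → week-4 weight band → outcome, so adjusting for it blocks the indirect effect. For the total causal effect of diet, use the unadjusted pooled rates.
Pooled: Diet G 50.5% vs Diet K 60.0%; Diet K is higher overall.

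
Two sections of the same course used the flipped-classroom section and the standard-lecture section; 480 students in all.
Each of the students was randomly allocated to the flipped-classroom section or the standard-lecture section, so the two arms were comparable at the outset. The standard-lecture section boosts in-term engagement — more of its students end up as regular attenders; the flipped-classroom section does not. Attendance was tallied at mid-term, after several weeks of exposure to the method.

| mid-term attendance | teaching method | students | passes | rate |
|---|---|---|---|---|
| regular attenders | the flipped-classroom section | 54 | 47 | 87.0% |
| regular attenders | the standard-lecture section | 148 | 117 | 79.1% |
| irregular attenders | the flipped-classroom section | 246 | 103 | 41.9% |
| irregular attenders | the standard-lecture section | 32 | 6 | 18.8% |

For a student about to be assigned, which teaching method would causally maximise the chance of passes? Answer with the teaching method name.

the standard-lecture section

Stratifying would compare teaching methods among students the teaching methods themselves sorted into mid-term attendance groups — a form of selection on an intermediate. The unconditioned pooled rates give the total causal effect.
Pooled: the flipped-classroom section 50.0% vs the standard-lecture section 68.3%; the standard-lecture section is higher overall.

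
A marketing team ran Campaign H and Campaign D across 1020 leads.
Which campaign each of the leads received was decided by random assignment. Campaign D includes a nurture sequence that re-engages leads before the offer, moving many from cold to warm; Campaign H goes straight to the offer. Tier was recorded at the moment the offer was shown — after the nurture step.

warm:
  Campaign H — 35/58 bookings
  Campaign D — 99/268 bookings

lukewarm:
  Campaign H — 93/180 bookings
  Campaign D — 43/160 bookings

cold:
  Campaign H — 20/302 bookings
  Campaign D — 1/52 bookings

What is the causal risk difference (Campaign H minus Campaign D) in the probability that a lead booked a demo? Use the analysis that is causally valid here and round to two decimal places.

Engagement tier is recorded after the campaign and is itself shifted by it — it sits on the causal path from campaign to outcome. Conditioning on a mediator would strip out part of the effect we want; the pooled comparison gives the total causal effect.
The causal difference is the pooled difference: 0.274 − 0.298 = -0.024.

-0.02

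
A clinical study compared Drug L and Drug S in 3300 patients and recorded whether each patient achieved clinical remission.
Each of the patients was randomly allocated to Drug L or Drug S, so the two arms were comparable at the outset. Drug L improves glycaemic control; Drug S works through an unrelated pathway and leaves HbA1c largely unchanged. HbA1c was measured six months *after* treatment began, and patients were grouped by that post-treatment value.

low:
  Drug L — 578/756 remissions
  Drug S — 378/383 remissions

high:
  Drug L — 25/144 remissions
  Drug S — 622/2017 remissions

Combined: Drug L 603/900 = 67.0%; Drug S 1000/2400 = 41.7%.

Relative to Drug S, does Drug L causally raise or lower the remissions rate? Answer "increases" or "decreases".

Within every HbA1c level Drug S has the higher rate, yet pooled Drug L does — Simpson's reversal.
Because the drug influences HbA1c, HbA1c is a post-treatment mediator, not a confounder. Stratifying on it would bias the estimate; the causal effect is the crude pooled difference.
Pooled: Drug L 67.0% vs Drug S 41.7%; Drug L is higher overall.

increases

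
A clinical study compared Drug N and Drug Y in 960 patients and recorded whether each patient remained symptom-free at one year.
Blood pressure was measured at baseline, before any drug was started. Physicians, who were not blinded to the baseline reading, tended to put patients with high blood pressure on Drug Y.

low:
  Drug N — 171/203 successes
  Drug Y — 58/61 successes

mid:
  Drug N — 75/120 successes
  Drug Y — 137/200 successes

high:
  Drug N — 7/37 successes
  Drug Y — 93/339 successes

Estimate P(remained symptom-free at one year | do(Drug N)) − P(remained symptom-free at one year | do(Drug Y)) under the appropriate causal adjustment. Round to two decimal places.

Drug Y is higher inside every blood pressure stratum but Drug N is higher in aggregate. Whether to stratify depends on how blood pressure relates to the drug.
Blood pressure satisfies the back-door criterion: it is not a descendant of the drug, and it blocks the spurious path from drug to outcome. Adjusting for it (i.e., using the within-blood pressure rates) gives the causal effect.
Adjusting over the population distribution of blood pressure: 0.275·(0.842−0.951) + 0.333·(0.625−0.685) + 0.392·(0.189−0.274) = -0.083.

-0.08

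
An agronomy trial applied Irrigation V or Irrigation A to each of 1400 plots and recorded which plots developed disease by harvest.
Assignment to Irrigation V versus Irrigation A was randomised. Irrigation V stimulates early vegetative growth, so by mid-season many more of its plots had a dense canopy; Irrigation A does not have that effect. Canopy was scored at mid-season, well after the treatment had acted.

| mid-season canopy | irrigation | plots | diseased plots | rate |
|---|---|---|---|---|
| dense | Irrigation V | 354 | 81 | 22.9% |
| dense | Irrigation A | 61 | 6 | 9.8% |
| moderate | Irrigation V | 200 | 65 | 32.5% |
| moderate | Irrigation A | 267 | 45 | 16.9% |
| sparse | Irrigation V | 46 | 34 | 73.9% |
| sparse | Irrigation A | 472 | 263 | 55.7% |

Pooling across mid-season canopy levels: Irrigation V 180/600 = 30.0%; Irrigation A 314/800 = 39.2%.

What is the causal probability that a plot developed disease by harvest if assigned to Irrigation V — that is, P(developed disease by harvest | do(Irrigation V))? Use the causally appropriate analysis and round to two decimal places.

Within every mid-season canopy level Irrigation A has the lower rate, yet pooled Irrigation V does — Simpson's reversal.
Stratifying would compare irrigations among plots the irrigations themselves sorted into mid-season canopy groups — a form of selection on an intermediate. The unconditioned pooled rates give the total causal effect.
So P(outcome | do(Irrigation V)) is just the pooled rate for Irrigation V: 180/600 = 0.300.

0.30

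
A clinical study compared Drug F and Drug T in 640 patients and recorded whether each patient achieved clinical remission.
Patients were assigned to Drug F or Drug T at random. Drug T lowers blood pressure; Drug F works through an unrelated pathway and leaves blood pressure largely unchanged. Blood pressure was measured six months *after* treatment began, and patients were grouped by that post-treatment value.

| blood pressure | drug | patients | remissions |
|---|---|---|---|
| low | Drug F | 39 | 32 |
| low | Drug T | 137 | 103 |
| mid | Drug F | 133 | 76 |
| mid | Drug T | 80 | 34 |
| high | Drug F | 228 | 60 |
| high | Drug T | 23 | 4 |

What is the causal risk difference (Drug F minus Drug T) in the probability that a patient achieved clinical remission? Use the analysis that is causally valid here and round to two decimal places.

-0.17

Blood pressure here is a post-treatment variable shaped by the drug; conditioning on it would introduce bias rather than remove it. The overall comparison is the causal one.
The causal difference is the pooled difference: 0.420 − 0.588 = -0.168.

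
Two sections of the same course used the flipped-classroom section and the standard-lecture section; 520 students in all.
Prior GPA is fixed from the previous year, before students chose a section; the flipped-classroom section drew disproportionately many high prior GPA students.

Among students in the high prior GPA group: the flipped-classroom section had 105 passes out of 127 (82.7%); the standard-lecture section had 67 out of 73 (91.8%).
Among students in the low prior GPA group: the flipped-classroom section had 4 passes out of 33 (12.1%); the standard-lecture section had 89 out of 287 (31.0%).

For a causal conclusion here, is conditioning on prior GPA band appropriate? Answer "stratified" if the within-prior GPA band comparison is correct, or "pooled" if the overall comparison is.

Nothing the teaching method does changes prior GPA band; the imbalance is an allocation artefact. With prior GPA band also predicting the outcome, the pooled figure is confounded, and the within-stratum comparison is the causal one.
Within each level — high prior GPA: 82.7% vs 91.8%; low prior GPA: 12.1% vs 31.0% — the standard-lecture section is higher every time.

stratified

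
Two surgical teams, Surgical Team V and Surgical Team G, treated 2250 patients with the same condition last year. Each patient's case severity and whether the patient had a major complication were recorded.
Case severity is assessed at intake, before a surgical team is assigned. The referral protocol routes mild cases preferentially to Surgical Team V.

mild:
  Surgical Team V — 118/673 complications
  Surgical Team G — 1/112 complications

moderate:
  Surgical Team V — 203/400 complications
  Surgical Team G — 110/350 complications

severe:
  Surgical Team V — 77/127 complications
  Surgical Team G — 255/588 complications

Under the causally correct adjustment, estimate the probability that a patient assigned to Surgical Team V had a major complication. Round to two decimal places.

The stratified and pooled comparisons disagree (Surgical Team G wins within each case severity; Surgical Team V wins overall), so the answer turns on the causal role of case severity.
Case severity is set before the surgical team has any effect — it is not caused by the surgical team — and it independently drives the outcome. That makes it a confounder, so the causal comparison is within case severity levels.
Standardising Surgical Team V to the population case severity mix: 0.349·118/673 + 0.333·203/400 + 0.318·77/127 = 0.423.

0.42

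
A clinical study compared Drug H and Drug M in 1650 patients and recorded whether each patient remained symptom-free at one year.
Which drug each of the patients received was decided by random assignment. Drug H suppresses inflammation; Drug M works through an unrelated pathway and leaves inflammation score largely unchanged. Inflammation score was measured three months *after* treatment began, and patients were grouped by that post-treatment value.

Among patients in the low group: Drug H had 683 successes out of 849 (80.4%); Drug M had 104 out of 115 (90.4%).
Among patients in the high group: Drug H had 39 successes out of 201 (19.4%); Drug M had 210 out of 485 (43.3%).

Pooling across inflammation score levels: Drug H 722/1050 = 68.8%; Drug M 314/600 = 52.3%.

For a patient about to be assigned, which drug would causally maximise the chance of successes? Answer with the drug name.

Drug M is higher inside every inflammation score stratum but Drug H is higher in aggregate. Whether to stratify depends on how inflammation score relates to the drug.
Inflammation score here is a post-treatment variable shaped by the drug; conditioning on it would introduce bias rather than remove it. The overall comparison is the causal one.
Pooled: Drug H 68.8% vs Drug M 52.3%; Drug H is higher overall.

Drug H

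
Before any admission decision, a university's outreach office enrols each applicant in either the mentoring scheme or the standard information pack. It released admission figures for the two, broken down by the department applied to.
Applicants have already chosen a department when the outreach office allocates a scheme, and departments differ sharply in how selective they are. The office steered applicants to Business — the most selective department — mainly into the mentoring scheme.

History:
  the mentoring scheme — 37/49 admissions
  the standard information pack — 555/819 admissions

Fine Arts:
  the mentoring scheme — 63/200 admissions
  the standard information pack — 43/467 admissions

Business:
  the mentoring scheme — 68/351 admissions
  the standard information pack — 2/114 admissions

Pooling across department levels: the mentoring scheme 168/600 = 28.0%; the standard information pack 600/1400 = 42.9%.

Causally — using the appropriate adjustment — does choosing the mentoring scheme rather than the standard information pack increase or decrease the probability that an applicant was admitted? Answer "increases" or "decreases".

increases

Here department is a common cause — it drives both which outreach scheme a case falls under and the outcome. The crude comparison mixes populations; the stratum-specific rates are the causally relevant ones.
Within each level — History: 75.5% vs 67.8%; Fine Arts: 31.5% vs 9.2%; Business: 19.4% vs 1.8% — the mentoring scheme is higher every time.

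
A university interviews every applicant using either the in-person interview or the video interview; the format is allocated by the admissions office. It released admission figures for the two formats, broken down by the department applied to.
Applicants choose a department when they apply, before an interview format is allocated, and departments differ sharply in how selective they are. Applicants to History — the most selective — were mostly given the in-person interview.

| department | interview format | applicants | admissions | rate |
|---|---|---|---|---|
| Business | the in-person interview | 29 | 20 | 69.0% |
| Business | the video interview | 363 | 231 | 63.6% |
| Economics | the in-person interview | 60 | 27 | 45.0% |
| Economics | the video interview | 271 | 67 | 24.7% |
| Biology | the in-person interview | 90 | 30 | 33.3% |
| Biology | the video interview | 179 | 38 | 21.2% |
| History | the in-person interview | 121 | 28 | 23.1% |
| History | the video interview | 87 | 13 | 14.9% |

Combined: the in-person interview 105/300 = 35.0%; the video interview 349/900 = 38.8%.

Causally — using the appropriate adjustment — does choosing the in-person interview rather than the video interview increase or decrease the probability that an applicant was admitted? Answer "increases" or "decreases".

increases

Since department is a pre-existing factor (not a product of the interview format) and it affects the outcome on its own, it is a confounder. The stratified rates, not the pooled rate, identify the causal effect.
Within each level — Business: 69.0% vs 63.6%; Economics: 45.0% vs 24.7%; Biology: 33.3% vs 21.2%; History: 23.1% vs 14.9% — the in-person interview is higher every time.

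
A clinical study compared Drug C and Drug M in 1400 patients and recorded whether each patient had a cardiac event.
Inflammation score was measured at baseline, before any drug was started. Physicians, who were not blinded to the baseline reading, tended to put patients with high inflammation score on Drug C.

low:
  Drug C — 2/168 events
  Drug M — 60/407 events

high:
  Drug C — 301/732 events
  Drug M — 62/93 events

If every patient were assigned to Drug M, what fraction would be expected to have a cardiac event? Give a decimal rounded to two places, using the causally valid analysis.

The imbalance in inflammation score arose from how patients were allocated, not from anything the drug did; and inflammation score independently affects the outcome. The pooled gap is confounded — condition on inflammation score.
Standardising Drug M to the population inflammation score mix: 0.411·60/407 + 0.589·62/93 = 0.453.

0.45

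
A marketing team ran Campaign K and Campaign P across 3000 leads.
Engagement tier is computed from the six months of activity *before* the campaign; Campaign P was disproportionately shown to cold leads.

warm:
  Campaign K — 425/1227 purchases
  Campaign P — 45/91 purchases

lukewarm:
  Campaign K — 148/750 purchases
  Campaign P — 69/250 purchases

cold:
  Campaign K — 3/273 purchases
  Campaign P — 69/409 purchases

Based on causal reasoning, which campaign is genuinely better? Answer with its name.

Campaign P is higher inside every engagement tier stratum but Campaign K is higher in aggregate. Whether to stratify depends on how engagement tier relates to the campaign.
Nothing the campaign does changes engagement tier; the imbalance is an allocation artefact. With engagement tier also predicting the outcome, the pooled figure is confounded, and the within-stratum comparison is the causal one.
Within each level — warm: 34.6% vs 49.5%; lukewarm: 19.7% vs 27.6%; cold: 1.1% vs 16.9% — Campaign P is higher every time.

Campaign P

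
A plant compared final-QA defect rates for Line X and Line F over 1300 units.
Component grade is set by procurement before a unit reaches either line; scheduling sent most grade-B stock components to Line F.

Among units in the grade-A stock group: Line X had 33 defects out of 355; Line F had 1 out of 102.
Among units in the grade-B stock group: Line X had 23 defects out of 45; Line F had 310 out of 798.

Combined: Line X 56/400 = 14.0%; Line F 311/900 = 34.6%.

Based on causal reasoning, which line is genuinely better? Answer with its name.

Within every component grade level Line F has the lower rate, yet pooled Line X does — Simpson's reversal.
Here component grade is a common cause — it drives both which line a case falls under and the outcome. The crude comparison mixes populations; the stratum-specific rates are the causally relevant ones.
Within each level — grade-A stock: 9.3% vs 1.0%; grade-B stock: 51.1% vs 38.8% — Line F is lower every time.

Line F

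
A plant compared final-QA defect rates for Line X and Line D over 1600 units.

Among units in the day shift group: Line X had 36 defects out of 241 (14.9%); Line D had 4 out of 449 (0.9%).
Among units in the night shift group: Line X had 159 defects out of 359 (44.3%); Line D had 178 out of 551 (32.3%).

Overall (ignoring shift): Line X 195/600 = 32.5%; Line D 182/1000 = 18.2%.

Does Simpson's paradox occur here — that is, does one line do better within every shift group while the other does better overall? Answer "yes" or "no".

Within each shift level (day shift 14.9% vs 0.9%; night shift 44.3% vs 32.3%), Line D has the lower rate every time. Pooled: 32.5% vs 18.2% — Line D has the lower rate overall. They agree.

no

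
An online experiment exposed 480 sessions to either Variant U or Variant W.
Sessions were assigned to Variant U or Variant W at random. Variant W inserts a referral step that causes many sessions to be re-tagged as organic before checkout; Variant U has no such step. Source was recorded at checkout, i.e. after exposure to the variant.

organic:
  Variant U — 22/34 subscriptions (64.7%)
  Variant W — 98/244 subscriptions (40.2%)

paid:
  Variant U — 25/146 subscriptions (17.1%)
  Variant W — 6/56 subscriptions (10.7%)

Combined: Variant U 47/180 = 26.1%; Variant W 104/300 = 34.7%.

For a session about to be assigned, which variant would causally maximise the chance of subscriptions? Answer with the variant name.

Variant U is higher inside every traffic source stratum but Variant W is higher in aggregate. Whether to stratify depends on how traffic source relates to the variant.
Stratifying would compare variants among sessions the variants themselves sorted into traffic source groups — a form of selection on an intermediate. The unconditioned pooled rates give the total causal effect.
Pooled: Variant U 26.1% vs Variant W 34.7%; Variant W is higher overall.

Variant W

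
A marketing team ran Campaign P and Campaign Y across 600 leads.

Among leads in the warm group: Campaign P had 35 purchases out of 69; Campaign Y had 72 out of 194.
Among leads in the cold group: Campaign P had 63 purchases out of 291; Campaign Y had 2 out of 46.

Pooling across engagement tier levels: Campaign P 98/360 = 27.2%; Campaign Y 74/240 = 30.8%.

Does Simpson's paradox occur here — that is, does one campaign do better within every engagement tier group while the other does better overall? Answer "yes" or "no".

Within each engagement tier level (warm 50.7% vs 37.1%; cold 21.6% vs 4.3%), Campaign P has the higher rate every time. Pooled: 27.2% vs 30.8% — Campaign Y has the higher rate overall. The two comparisons disagree.

yes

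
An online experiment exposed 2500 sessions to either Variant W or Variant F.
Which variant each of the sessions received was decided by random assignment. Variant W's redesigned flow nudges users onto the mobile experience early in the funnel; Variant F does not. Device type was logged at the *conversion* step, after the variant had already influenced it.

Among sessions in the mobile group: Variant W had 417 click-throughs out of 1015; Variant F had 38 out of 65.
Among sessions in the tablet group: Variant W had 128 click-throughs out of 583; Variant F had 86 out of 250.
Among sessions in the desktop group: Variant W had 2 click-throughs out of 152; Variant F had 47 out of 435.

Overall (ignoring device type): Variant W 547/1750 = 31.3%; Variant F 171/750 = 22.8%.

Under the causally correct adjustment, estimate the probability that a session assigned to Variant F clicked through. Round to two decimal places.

0.23

The stratified and pooled comparisons disagree (Variant F wins within each device type; Variant W wins overall), so the answer turns on the causal role of device type.
Because the variant influences device type, device type is a post-treatment mediator, not a confounder. Stratifying on it would bias the estimate; the causal effect is the crude pooled difference.
So P(outcome | do(Variant F)) is just the pooled rate for Variant F: 171/750 = 0.228.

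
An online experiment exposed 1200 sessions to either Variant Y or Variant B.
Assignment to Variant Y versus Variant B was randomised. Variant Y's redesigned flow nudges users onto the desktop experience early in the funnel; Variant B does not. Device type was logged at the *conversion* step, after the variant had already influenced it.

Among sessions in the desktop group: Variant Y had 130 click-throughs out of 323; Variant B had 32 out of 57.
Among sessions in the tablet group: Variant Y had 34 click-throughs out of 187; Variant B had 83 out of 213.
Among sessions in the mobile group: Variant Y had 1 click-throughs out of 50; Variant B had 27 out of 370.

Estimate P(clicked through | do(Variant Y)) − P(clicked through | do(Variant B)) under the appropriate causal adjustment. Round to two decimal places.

Within every device type level Variant B has the higher rate, yet pooled Variant Y does — Simpson's reversal.
Device type lies on the pathway variant → device type → outcome, so adjusting for it blocks the indirect effect. For the total causal effect of variant, use the unadjusted pooled rates.
The causal difference is the pooled difference: 0.295 − 0.222 = +0.073.

+0.07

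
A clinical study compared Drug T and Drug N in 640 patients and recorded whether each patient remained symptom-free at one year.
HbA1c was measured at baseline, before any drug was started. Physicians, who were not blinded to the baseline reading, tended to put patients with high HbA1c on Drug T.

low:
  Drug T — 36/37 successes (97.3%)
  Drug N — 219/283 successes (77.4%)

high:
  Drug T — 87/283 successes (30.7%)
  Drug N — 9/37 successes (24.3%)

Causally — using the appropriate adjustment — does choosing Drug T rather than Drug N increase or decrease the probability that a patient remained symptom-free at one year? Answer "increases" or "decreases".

increases

Drug T is higher inside every HbA1c stratum but Drug N is higher in aggregate. Whether to stratify depends on how HbA1c relates to the drug.
The imbalance in HbA1c arose from how patients were allocated, not from anything the drug did; and HbA1c independently affects the outcome. The pooled gap is confounded — condition on HbA1c.
Within each level — low: 97.3% vs 77.4%; high: 30.7% vs 24.3% — Drug T is higher every time.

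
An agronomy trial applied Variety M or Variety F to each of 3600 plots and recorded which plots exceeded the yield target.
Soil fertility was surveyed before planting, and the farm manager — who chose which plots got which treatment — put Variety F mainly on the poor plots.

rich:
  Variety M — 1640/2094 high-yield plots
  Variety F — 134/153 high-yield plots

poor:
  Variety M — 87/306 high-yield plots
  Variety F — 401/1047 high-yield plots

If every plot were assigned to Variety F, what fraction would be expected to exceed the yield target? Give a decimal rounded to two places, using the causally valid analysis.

0.69

The stratified and pooled comparisons disagree (Variety F wins within each soil fertility; Variety M wins overall), so the answer turns on the causal role of soil fertility.
Soil fertility differs across varietys for reasons unrelated to any effect of the variety itself, and it separately predicts the outcome — a classic confounder. We must compare within soil fertility levels.
Standardising Variety F to the population soil fertility mix: 0.624·134/153 + 0.376·401/1047 = 0.691.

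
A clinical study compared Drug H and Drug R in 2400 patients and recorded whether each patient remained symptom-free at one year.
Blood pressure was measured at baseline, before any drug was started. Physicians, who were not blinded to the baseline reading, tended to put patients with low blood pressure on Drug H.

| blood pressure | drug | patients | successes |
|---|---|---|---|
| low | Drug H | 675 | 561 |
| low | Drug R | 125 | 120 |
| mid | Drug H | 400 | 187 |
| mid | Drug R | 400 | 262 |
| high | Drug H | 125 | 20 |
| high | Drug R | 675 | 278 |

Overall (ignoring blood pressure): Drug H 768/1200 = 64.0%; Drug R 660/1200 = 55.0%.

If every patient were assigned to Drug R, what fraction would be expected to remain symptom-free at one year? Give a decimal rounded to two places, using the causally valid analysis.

Here blood pressure is a common cause — it drives both which drug a case falls under and the outcome. The crude comparison mixes populations; the stratum-specific rates are the causally relevant ones.
Standardising Drug R to the population blood pressure mix: 0.333·120/125 + 0.333·262/400 + 0.333·278/675 = 0.676.

0.68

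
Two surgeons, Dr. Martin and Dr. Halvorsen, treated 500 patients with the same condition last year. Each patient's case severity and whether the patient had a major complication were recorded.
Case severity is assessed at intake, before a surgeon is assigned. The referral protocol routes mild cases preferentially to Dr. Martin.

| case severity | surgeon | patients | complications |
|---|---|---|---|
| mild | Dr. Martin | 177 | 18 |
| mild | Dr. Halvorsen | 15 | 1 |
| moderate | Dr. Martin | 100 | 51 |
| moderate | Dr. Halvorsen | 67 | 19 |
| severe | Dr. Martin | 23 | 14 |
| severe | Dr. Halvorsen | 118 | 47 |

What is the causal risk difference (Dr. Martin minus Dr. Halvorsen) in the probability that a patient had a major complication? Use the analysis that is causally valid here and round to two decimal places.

+0.15

Case severity differs across surgeons for reasons unrelated to any effect of the surgeon itself, and it separately predicts the outcome — a classic confounder. We must compare within case severity levels.
Adjusting over the population distribution of case severity: 0.384·(0.102−0.067) + 0.334·(0.510−0.284) + 0.282·(0.609−0.398) = +0.148.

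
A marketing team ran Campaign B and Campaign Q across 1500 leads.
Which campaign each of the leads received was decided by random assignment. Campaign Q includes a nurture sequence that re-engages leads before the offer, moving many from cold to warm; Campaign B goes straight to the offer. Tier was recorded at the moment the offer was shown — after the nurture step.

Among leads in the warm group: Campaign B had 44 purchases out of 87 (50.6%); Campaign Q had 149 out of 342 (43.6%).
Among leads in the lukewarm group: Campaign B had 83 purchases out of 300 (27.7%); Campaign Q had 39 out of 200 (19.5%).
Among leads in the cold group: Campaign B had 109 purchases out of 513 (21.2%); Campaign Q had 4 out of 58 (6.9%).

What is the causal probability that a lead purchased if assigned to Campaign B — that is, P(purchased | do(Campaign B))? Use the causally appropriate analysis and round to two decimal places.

Within every engagement tier level Campaign B has the higher rate, yet pooled Campaign Q does — Simpson's reversal.
Because the campaign influences engagement tier, engagement tier is a post-treatment mediator, not a confounder. Stratifying on it would bias the estimate; the causal effect is the crude pooled difference.
So P(outcome | do(Campaign B)) is just the pooled rate for Campaign B: 236/900 = 0.262.

0.26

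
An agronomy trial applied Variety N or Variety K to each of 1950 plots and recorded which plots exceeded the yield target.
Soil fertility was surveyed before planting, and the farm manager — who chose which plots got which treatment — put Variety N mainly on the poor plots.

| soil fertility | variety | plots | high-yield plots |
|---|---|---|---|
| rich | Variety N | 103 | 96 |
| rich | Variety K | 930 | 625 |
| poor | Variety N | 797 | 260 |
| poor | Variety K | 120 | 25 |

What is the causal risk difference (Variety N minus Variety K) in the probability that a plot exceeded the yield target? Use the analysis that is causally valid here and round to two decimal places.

Soil fertility differs across varietys for reasons unrelated to any effect of the variety itself, and it separately predicts the outcome — a classic confounder. We must compare within soil fertility levels.
Adjusting over the population distribution of soil fertility: 0.530·(0.932−0.672) + 0.470·(0.326−0.208) = +0.193.

+0.19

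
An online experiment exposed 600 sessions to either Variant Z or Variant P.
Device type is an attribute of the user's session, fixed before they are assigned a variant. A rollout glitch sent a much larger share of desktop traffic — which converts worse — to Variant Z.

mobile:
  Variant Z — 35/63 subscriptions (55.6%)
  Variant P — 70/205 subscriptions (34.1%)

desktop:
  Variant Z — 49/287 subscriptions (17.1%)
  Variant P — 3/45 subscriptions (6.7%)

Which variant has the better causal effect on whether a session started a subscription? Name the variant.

Device type satisfies the back-door criterion: it is not a descendant of the variant, and it blocks the spurious path from variant to outcome. Adjusting for it (i.e., using the within-device type rates) gives the causal effect.
Within each level — mobile: 55.6% vs 34.1%; desktop: 17.1% vs 6.7% — Variant Z is higher every time.

Variant Z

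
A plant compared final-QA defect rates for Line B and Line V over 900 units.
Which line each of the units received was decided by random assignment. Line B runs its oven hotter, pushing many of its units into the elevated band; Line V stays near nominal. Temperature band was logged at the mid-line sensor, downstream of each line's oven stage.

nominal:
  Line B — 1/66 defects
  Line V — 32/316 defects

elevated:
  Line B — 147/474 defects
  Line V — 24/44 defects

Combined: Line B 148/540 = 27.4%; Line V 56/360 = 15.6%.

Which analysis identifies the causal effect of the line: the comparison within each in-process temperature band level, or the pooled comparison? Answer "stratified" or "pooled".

The in-process temperature band-specific comparison favours Line B throughout, but the pooled figures favour Line V. The question is whether to condition on in-process temperature band.
In-process temperature band is downstream of the line. One should not condition on a consequence of treatment, so the overall rates are the right comparison.
Pooled: Line B 27.4% vs Line V 15.6%; Line V is lower overall.

pooled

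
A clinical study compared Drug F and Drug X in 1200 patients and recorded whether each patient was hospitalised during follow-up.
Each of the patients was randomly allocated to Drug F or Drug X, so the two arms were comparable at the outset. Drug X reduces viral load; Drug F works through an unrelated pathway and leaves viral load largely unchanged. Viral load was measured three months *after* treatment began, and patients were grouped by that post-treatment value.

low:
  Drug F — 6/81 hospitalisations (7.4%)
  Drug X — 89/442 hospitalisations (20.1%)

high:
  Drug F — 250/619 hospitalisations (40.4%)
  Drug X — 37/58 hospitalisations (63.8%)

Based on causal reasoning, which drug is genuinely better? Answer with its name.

Drug X

The viral load-specific comparison favours Drug F throughout, but the pooled figures favour Drug X. The question is whether to condition on viral load.
Viral load lies on the pathway drug → viral load → outcome, so adjusting for it blocks the indirect effect. For the total causal effect of drug, use the unadjusted pooled rates.
Pooled: Drug F 36.6% vs Drug X 25.2%; Drug X is lower overall.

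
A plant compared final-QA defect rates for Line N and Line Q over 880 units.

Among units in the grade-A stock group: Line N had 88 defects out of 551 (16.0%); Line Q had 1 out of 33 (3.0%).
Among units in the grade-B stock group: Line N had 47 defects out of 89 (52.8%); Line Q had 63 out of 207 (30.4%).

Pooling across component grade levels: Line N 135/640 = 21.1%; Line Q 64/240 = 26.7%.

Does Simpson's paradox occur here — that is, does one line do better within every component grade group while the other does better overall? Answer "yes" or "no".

Within each component grade level (grade-A stock 16.0% vs 3.0%; grade-B stock 52.8% vs 30.4%), Line Q has the lower rate every time. Pooled: 21.1% vs 26.7% — Line N has the lower rate overall. The two comparisons disagree.

yes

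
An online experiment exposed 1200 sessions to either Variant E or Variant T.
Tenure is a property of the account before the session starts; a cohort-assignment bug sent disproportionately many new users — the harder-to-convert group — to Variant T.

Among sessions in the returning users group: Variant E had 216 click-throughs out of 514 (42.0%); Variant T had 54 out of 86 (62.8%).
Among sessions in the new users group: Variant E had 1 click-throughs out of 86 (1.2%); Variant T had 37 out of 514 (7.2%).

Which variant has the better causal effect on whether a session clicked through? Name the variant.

Variant T

Variant T is higher inside every user tenure stratum but Variant E is higher in aggregate. Whether to stratify depends on how user tenure relates to the variant.
Nothing the variant does changes user tenure; the imbalance is an allocation artefact. With user tenure also predicting the outcome, the pooled figure is confounded, and the within-stratum comparison is the causal one.
Within each level — returning users: 42.0% vs 62.8%; new users: 1.2% vs 7.2% — Variant T is higher every time.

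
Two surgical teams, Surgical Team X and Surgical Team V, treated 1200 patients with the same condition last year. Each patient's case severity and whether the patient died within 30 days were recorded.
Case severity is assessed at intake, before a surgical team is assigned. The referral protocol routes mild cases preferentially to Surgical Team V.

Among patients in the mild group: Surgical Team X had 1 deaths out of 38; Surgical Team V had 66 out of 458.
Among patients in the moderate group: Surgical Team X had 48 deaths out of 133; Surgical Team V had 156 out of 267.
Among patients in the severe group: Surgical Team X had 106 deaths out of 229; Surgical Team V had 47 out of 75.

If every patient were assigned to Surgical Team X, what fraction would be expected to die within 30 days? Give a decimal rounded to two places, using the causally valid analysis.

The stratified and pooled comparisons disagree (Surgical Team X wins within each case severity; Surgical Team V wins overall), so the answer turns on the causal role of case severity.
Here case severity is a common cause — it drives both which surgical team a case falls under and the outcome. The crude comparison mixes populations; the stratum-specific rates are the causally relevant ones.
Standardising Surgical Team X to the population case severity mix: 0.413·1/38 + 0.333·48/133 + 0.253·106/229 = 0.248.

0.25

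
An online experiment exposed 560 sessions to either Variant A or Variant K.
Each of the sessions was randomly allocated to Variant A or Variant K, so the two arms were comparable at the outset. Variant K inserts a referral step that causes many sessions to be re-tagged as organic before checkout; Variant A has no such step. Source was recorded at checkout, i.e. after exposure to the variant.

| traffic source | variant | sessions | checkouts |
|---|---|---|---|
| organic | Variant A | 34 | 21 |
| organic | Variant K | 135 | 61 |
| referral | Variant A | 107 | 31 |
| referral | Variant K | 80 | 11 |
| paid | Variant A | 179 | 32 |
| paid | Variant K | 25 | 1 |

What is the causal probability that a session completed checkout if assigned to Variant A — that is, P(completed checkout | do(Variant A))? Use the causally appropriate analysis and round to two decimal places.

Within every traffic source level Variant A has the higher rate, yet pooled Variant K does — Simpson's reversal.
Because the variant influences traffic source, traffic source is a post-treatment mediator, not a confounder. Stratifying on it would bias the estimate; the causal effect is the crude pooled difference.
So P(outcome | do(Variant A)) is just the pooled rate for Variant A: 84/320 = 0.263.

0.26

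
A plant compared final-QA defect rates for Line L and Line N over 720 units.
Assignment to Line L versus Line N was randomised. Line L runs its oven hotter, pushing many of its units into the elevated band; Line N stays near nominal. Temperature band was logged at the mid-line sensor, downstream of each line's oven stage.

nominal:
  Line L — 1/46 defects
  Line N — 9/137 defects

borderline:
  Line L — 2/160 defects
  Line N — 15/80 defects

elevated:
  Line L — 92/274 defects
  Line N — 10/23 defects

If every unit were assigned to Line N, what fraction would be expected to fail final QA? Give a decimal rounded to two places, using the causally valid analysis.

In-process temperature band is recorded after the line and is itself shifted by it — it sits on the causal path from line to outcome. Conditioning on a mediator would strip out part of the effect we want; the pooled comparison gives the total causal effect.
So P(outcome | do(Line N)) is just the pooled rate for Line N: 34/240 = 0.142.

0.14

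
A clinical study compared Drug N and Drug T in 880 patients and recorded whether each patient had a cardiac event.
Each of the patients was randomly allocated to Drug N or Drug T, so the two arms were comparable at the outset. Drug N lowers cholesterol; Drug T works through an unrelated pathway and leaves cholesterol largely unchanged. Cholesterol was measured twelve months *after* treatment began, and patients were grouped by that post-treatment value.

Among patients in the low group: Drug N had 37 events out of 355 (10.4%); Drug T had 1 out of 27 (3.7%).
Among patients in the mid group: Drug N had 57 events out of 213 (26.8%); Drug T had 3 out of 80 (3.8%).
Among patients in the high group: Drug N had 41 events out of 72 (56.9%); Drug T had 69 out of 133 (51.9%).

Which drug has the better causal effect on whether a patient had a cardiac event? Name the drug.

Drug N

The stratified and pooled comparisons disagree (Drug T wins within each cholesterol; Drug N wins overall), so the answer turns on the causal role of cholesterol.
Stratifying would compare drugs among patients the drugs themselves sorted into cholesterol groups — a form of selection on an intermediate. The unconditioned pooled rates give the total causal effect.
Pooled: Drug N 21.1% vs Drug T 30.4%; Drug N is lower overall.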